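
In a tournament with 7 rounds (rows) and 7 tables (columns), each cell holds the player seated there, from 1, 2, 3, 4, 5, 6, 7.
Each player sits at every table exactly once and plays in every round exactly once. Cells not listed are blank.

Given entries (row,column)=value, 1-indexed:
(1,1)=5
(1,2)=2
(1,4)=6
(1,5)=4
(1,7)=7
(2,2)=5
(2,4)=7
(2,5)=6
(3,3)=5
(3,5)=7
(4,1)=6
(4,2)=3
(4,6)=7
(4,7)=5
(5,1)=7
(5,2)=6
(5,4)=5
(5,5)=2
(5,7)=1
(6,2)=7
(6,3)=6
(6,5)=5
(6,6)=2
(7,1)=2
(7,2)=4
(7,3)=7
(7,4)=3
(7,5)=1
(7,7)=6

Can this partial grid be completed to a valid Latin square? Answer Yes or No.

No

Round 4, table 5: round 4 together with table 5 already contain {1, 2, 3, 4, 5, 6, 7} — every symbol — so nothing can go there. The grid has no valid completion.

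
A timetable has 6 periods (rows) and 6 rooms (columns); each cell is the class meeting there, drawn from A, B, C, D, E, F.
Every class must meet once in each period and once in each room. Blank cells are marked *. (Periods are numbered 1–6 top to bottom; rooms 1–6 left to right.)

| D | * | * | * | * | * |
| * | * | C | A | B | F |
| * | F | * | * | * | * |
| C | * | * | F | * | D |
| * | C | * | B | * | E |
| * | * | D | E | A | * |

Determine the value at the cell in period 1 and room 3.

Period 1, room 4: period 1 has {D} and room 4 has {A, B, E, F}, leaving only C.
Period 2, room 1: period 2 has {A, B, C, F} and room 1 has {C, D}, leaving only E.
Period 2, room 2: period 2 has {A, B, C, E, F} and room 2 has {C, F}, leaving only D.
Period 3, room 4: period 3 has {F} and room 4 has {A, B, C, E, F}, leaving only D.
Period 4, room 5: period 4 has {C, D, F} and room 5 has {A, B}, leaving only E.
Period 1, room 5: period 1 has {C, D} and room 5 has {A, B, E}, leaving only F.
Period 3, room 5: period 3 has {D, F} and room 5 has {A, B, E, F}, leaving only C.
Period 5, room 5: period 5 has {B, C, E} and room 5 has {A, B, C, E, F}, leaving only D.
Period 6, room 2: period 6 has {A, D, E} and room 2 has {C, D, F}, leaving only B.
Period 4, room 2: period 4 has {C, D, E, F} and room 2 has {B, C, D, F}, leaving only A.
Period 1, room 2: period 1 has {C, D, F} and room 2 has {A, B, C, D, F}, leaving only E.
Period 4, room 3: period 4 has {A, C, D, E, F} and room 3 has {C, D}, leaving only B.
Period 1 already has {C, D, E, F} and room 3 already has {B, C, D}, so period 1, room 3 must be A.

A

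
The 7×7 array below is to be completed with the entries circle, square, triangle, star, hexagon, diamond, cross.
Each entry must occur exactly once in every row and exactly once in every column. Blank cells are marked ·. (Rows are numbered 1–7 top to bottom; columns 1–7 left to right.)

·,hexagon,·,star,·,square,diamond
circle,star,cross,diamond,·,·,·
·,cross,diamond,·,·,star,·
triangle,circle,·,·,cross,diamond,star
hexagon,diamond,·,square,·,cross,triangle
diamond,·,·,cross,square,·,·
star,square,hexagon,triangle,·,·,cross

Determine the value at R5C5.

star

Row 1, column 1: row 1 has {square, star, hexagon, diamond} and column 1 has {circle, triangle, star, hexagon, diamond}, leaving only cross.
Row 3, column 1: row 3 has {star, diamond, cross} and column 1 has {circle, triangle, star, hexagon, diamond, cross}, leaving only square.
Row 4, column 3: row 4 has {circle, triangle, star, diamond, cross} and column 3 has {hexagon, diamond, cross}, leaving only square.
Row 4, column 4: row 4 has {circle, square, triangle, star, diamond, cross} and column 4 has {square, triangle, star, diamond, cross}, leaving only hexagon.
Row 3, column 4: row 3 has {square, star, diamond, cross} and column 4 has {square, triangle, star, hexagon, diamond, cross}, leaving only circle.
Row 3, column 7: row 3 has {circle, square, star, diamond, cross} and column 7 has {triangle, star, diamond, cross}, leaving only hexagon.
Row 2, column 7: row 2 has {circle, star, diamond, cross} and column 7 has {triangle, star, hexagon, diamond, cross}, leaving only square.
Row 3, column 5: row 3 has {circle, square, star, hexagon, diamond, cross} and column 5 has {square, cross}, leaving only triangle.
Row 1, column 5: row 1 has {square, star, hexagon, diamond, cross} and column 5 has {square, triangle, cross}, leaving only circle.
Row 5 already has {square, triangle, hexagon, diamond, cross} and column 5 already has {circle, square, triangle, cross}, so row 5, column 5 must be star.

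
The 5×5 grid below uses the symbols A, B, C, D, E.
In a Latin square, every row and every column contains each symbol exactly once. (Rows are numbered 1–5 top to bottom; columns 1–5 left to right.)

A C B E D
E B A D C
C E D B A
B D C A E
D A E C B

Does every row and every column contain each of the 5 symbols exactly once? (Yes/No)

Yes

Each row is a permutation of the 5 symbols, and so is each column.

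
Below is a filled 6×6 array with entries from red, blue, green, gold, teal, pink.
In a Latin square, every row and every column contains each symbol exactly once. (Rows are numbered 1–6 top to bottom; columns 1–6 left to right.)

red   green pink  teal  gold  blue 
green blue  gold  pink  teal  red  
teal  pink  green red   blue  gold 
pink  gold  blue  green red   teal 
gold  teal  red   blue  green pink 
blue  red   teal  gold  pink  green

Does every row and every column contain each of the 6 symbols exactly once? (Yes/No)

Each row is a permutation of the 6 symbols, and so is each column.

Yes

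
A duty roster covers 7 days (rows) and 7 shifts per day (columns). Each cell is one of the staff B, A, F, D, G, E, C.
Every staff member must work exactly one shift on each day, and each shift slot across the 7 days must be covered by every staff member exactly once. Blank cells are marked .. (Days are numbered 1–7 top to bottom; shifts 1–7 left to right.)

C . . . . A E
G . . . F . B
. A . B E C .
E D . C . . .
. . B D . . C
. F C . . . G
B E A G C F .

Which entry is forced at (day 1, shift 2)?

Day 1, shift 4: day 1 has {A, E, C} and shift 4 has {B, D, G, C}, leaving only F.
Day 2, shift 2: day 2 has {B, F, G} and shift 2 has {A, F, D, E}, leaving only C.
Day 5, shift 2: day 5 has {B, D, C} and shift 2 has {A, F, D, E, C}, leaving only G.
Day 1 already has {A, F, E, C} and shift 2 already has {A, F, D, G, E, C}, so day 1, shift 2 must be B.

B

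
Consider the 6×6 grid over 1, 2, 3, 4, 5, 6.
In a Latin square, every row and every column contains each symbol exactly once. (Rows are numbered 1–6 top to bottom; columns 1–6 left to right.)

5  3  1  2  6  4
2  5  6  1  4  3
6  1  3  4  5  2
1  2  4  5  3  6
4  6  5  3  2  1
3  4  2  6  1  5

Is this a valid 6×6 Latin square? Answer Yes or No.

Yes

Each row is a permutation of the 6 symbols, and so is each column.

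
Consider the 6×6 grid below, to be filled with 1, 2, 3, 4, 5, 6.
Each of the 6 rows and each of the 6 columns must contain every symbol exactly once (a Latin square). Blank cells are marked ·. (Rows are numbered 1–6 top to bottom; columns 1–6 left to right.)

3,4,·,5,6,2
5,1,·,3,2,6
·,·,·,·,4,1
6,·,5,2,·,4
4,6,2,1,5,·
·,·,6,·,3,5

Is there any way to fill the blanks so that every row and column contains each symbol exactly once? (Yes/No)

No row or column among the givens repeats a symbol, and propagating forced cells runs into no contradiction.
One valid completion exists (for instance, 3 4 1 5 6 2 / 5 1 4 3 2 6 / 2 5 3 6 4 1 / 6 3 5 2 1 4 / 4 6 2 1 5 3 / 1 2 6 4 3 5).

Yes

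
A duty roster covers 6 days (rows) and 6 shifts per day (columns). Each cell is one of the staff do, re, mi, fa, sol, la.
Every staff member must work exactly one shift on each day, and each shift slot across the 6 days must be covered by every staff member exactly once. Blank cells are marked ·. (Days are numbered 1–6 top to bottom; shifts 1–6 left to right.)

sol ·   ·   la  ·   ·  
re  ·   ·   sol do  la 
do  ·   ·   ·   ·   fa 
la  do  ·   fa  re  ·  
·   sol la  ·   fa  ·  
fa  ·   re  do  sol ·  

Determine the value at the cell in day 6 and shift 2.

Day 1, shift 5: day 1 has {sol, la} and shift 5 has {do, re, fa, sol}, leaving only mi.
Day 3, shift 5: day 3 has {do, fa} and shift 5 has {do, re, mi, fa, sol}, leaving only la.
Day 5, shift 1: day 5 has {fa, sol, la} and shift 1 has {do, re, fa, sol, la}, leaving only mi.
Day 5, shift 4: day 5 has {mi, fa, sol, la} and shift 4 has {do, fa, sol, la}, leaving only re.
Day 3, shift 4: day 3 has {do, fa, la} and shift 4 has {do, re, fa, sol, la}, leaving only mi.
Day 3, shift 2: day 3 has {do, mi, fa, la} and shift 2 has {do, sol}, leaving only re.
Day 1, shift 2: day 1 has {mi, sol, la} and shift 2 has {do, re, sol}, leaving only fa.
Day 1, shift 3: day 1 has {mi, fa, sol, la} and shift 3 has {re, la}, leaving only do.
Day 1, shift 6: day 1 has {do, mi, fa, sol, la} and shift 6 has {fa, la}, leaving only re.
Day 2, shift 2: day 2 has {do, re, sol, la} and shift 2 has {do, re, fa, sol}, leaving only mi.
Day 6 already has {do, re, fa, sol} and shift 2 already has {do, re, mi, fa, sol}, so day 6, shift 2 must be la.

la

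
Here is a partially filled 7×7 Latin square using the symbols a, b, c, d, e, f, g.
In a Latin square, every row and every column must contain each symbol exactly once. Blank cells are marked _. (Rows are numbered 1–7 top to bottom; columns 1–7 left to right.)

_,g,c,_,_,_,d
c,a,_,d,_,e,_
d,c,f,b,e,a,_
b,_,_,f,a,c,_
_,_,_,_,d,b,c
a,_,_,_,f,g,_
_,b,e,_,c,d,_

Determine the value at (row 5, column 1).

Row 1, column 5: row 1 has {c, d, g} and column 5 has {a, c, d, e, f}, leaving only b.
Row 1, column 6: row 1 has {b, c, d, g} and column 6 has {a, b, c, d, e, g}, leaving only f.
Row 1, column 1: row 1 has {b, c, d, f, g} and column 1 has {a, b, c, d}, leaving only e.
Row 1, column 4: row 1 has {b, c, d, e, f, g} and column 4 has {b, d, f}, leaving only a.
Row 2, column 5: row 2 has {a, c, d, e} and column 5 has {a, b, c, d, e, f}, leaving only g.
Row 2, column 3: row 2 has {a, c, d, e, g} and column 3 has {c, e, f}, leaving only b.
Row 2, column 7: row 2 has {a, b, c, d, e, g} and column 7 has {c, d}, leaving only f.
Row 3, column 7: row 3 has {a, b, c, d, e, f} and column 7 has {c, d, f}, leaving only g.
Row 4, column 7: row 4 has {a, b, c, f} and column 7 has {c, d, f, g}, leaving only e.
Row 4, column 2: row 4 has {a, b, c, e, f} and column 2 has {a, b, c, g}, leaving only d.
Row 4, column 3: row 4 has {a, b, c, d, e, f} and column 3 has {b, c, e, f}, leaving only g.
Row 5, column 3: row 5 has {b, c, d} and column 3 has {b, c, e, f, g}, leaving only a.
Row 6, column 2: row 6 has {a, f, g} and column 2 has {a, b, c, d, g}, leaving only e.
Row 5, column 2: row 5 has {a, b, c, d} and column 2 has {a, b, c, d, e, g}, leaving only f.
Row 5 already has {a, b, c, d, f} and column 1 already has {a, b, c, d, e}, so row 5, column 1 must be g.

g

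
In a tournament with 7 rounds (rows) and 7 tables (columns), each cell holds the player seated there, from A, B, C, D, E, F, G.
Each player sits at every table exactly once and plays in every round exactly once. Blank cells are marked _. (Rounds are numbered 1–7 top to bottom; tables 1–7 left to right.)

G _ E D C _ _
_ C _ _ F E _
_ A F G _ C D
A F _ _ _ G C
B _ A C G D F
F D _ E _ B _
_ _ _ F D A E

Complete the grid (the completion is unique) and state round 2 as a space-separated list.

Round 2, table 1: round 2 has {C, E, F} and table 1 has {A, B, F, G}, leaving only D.
Round 1, table 2: round 1 has {C, D, E, G} and table 2 has {A, C, D, F}, leaving only B.
Round 1, table 6: round 1 has {B, C, D, E, G} and table 6 has {A, B, C, D, E, G}, leaving only F.
Round 1, table 7: round 1 has {B, C, D, E, F, G} and table 7 has {C, D, E, F}, leaving only A.
Round 3, table 1: round 3 has {A, C, D, F, G} and table 1 has {A, B, D, F, G}, leaving only E.
Round 3, table 5: round 3 has {A, C, D, E, F, G} and table 5 has {C, D, F, G}, leaving only B.
Round 4, table 4: round 4 has {A, C, F, G} and table 4 has {C, D, E, F, G}, leaving only B.
Round 2, table 4: round 2 has {C, D, E, F} and table 4 has {B, C, D, E, F, G}, leaving only A.
Round 4, table 3: round 4 has {A, B, C, F, G} and table 3 has {A, E, F}, leaving only D.
Round 4, table 5: round 4 has {A, B, C, D, F, G} and table 5 has {B, C, D, F, G}, leaving only E.
Round 5, table 2: round 5 has {A, B, C, D, F, G} and table 2 has {A, B, C, D, F}, leaving only E.
Round 6, table 5: round 6 has {B, D, E, F} and table 5 has {B, C, D, E, F, G}, leaving only A.
Round 6, table 7: round 6 has {A, B, D, E, F} and table 7 has {A, C, D, E, F}, leaving only G.
Round 2, table 7: round 2 has {A, C, D, E, F} and table 7 has {A, C, D, E, F, G}, leaving only B.
Round 2, table 3: round 2 has {A, B, C, D, E, F} and table 3 has {A, D, E, F}, leaving only G.
So round 2 reads: D C G A F E B.

D C G A F E B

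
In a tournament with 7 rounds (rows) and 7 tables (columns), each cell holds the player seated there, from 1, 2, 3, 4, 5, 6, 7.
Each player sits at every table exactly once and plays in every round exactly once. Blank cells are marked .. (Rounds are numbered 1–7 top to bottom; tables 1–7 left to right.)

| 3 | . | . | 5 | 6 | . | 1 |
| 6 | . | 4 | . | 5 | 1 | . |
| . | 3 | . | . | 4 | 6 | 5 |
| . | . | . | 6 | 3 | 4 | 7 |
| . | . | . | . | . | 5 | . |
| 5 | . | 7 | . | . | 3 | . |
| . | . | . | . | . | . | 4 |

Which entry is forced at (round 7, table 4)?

3

Round 1, table 3: round 1 has {1, 3, 5, 6} and table 3 has {4, 7}, leaving only 2.
Round 1, table 6: round 1 has {1, 2, 3, 5, 6} and table 6 has {1, 3, 4, 5, 6}, leaving only 7.
Round 1, table 2: round 1 has {1, 2, 3, 5, 6, 7} and table 2 has {3}, leaving only 4.
Round 3, table 3: round 3 has {3, 4, 5, 6} and table 3 has {2, 4, 7}, leaving only 1.
Round 4, table 3: round 4 has {3, 4, 6, 7} and table 3 has {1, 2, 4, 7}, leaving only 5.
Round 7, table 6: round 7 has {4} and table 6 has {1, 3, 4, 5, 6, 7}, leaving only 2.
Round 7, table 4 is narrowed to {1, 3, 7}.
If it were 1, then round 7, table 5 would be left with no valid symbol.
If it were 7, then round 7, table 5 would be left with no valid symbol.
So round 7, table 4 must be 3.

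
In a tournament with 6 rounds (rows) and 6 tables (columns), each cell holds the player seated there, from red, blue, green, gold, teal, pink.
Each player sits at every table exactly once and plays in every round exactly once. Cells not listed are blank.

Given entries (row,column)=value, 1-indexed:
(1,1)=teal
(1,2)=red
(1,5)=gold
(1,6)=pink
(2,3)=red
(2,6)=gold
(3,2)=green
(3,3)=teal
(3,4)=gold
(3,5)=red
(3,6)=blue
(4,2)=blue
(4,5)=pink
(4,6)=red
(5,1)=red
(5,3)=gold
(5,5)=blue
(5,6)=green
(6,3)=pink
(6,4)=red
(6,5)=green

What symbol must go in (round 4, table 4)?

teal

Round 2, table 5: round 2 has {red, gold} and table 5 has {red, blue, green, gold, pink}, leaving only teal.
Round 2, table 2: round 2 has {red, gold, teal} and table 2 has {red, blue, green}, leaving only pink.
Round 3, table 1: round 3 has {red, blue, green, gold, teal} and table 1 has {red, teal}, leaving only pink.
Round 4, table 3: round 4 has {red, blue, pink} and table 3 has {red, gold, teal, pink}, leaving only green.
Round 4 already has {red, blue, green, pink} and table 4 already has {red, gold}, so round 4, table 4 must be teal.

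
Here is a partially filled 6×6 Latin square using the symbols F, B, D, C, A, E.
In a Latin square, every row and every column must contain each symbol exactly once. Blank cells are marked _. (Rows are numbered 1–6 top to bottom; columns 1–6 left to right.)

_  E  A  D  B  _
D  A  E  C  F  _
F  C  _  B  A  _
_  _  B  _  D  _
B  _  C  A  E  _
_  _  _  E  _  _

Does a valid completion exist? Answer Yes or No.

Row 1, column 1: row 1 has {B, D, A, E} and column 1 has {F, B, D}, so it must be C.
Row 1, column 6: row 1 has {B, D, C, A, E} and column 6 has {}, so it must be F.
Row 2, column 6: row 2 has {F, D, C, A, E} and column 6 has {F}, so it must be B.
Row 3, column 3: row 3 has {F, B, C, A} and column 3 has {B, C, A, E}, so it must be D.
Row 3, column 6: row 3 has {F, B, D, C, A} and column 6 has {F, B}, so it must be E.
Row 4, column 2: row 4 has {B, D} and column 2 has {C, A, E}, so it must be F.
Now row 4, column 4: row 4 together with column 4 already contain {F, B, D, C, A, E} — every symbol — so nothing can go there. The grid has no valid completion.

No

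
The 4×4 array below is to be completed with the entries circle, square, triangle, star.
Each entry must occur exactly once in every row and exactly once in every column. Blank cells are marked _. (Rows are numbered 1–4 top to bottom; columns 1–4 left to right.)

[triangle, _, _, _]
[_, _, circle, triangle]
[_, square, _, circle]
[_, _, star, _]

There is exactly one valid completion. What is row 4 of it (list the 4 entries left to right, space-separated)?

circle triangle star square

Row 4, column 4: row 4 has {star} and column 4 has {circle, triangle}, leaving only square.
Row 4, column 1: row 4 has {square, star} and column 1 has {triangle}, leaving only circle.
Row 4, column 2: row 4 has {circle, square, star} and column 2 has {square}, leaving only triangle.
So row 4 reads: circle triangle star square.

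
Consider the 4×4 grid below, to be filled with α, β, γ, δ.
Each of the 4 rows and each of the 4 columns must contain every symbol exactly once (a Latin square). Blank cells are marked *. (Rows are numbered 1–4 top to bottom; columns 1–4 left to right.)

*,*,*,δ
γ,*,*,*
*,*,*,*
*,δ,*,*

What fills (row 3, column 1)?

δ

Row 3, column 1 is narrowed to {α, β, δ}.
If it were α, then row 4, column 1 would be left with no valid symbol.
If it were β, then row 4, column 1 would be left with no valid symbol.
So row 3, column 1 must be δ.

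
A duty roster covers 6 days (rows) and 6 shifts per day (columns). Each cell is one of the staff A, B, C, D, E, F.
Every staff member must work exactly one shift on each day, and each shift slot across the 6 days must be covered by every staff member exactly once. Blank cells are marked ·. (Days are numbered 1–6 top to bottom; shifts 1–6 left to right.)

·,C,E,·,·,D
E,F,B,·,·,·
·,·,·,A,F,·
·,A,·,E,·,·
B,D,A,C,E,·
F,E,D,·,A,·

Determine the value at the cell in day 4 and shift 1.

C

Day 1, shift 1: day 1 has {C, D, E} and shift 1 has {B, E, F}, leaving only A.
Day 1, shift 5: day 1 has {A, C, D, E} and shift 5 has {A, E, F}, leaving only B.
Day 1, shift 4: day 1 has {A, B, C, D, E} and shift 4 has {A, C, E}, leaving only F.
Day 2, shift 4: day 2 has {B, E, F} and shift 4 has {A, C, E, F}, leaving only D.
Day 2, shift 5: day 2 has {B, D, E, F} and shift 5 has {A, B, E, F}, leaving only C.
Day 2, shift 6: day 2 has {B, C, D, E, F} and shift 6 has {D}, leaving only A.
Day 3, shift 2: day 3 has {A, F} and shift 2 has {A, C, D, E, F}, leaving only B.
Day 3, shift 3: day 3 has {A, B, F} and shift 3 has {A, B, D, E}, leaving only C.
Day 3, shift 1: day 3 has {A, B, C, F} and shift 1 has {A, B, E, F}, leaving only D.
Day 4 already has {A, E} and shift 1 already has {A, B, D, E, F}, so day 4, shift 1 must be C.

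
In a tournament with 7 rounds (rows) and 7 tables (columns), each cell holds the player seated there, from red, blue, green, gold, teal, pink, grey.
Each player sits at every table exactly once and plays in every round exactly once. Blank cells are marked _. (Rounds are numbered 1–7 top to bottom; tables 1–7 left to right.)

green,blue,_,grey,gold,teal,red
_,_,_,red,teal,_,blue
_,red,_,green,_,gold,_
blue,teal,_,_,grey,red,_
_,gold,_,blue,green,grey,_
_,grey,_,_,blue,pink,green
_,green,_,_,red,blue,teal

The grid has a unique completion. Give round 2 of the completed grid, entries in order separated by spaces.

Round 2, table 2: round 2 has {red, blue, teal} and table 2 has {red, blue, green, gold, teal, grey}, leaving only pink.
Round 2, table 6: round 2 has {red, blue, teal, pink} and table 6 has {red, blue, gold, teal, pink, grey}, leaving only green.
Round 1, table 3: round 1 has {red, blue, green, gold, teal, grey} and table 3 has {}, leaving only pink.
Round 3, table 5: round 3 has {red, green, gold} and table 5 has {red, blue, green, gold, teal, grey}, leaving only pink.
Round 3, table 7: round 3 has {red, green, gold, pink} and table 7 has {red, blue, green, teal}, leaving only grey.
Round 3, table 1: round 3 has {red, green, gold, pink, grey} and table 1 has {blue, green}, leaving only teal.
Round 3, table 3: round 3 has {red, green, gold, teal, pink, grey} and table 3 has {pink}, leaving only blue.
Round 5, table 7: round 5 has {blue, green, gold, grey} and table 7 has {red, blue, green, teal, grey}, leaving only pink.
Round 4, table 7: round 4 has {red, blue, teal, grey} and table 7 has {red, blue, green, teal, pink, grey}, leaving only gold.
Round 4, table 3: round 4 has {red, blue, gold, teal, grey} and table 3 has {blue, pink}, leaving only green.
Round 4, table 4: round 4 has {red, blue, green, gold, teal, grey} and table 4 has {red, blue, green, grey}, leaving only pink.
Round 5, table 1: round 5 has {blue, green, gold, pink, grey} and table 1 has {blue, green, teal}, leaving only red.
Round 5, table 3: round 5 has {red, blue, green, gold, pink, grey} and table 3 has {blue, green, pink}, leaving only teal.
Round 6, table 1: round 6 has {blue, green, pink, grey} and table 1 has {red, blue, green, teal}, leaving only gold.
Round 2, table 1: round 2 has {red, blue, green, teal, pink} and table 1 has {red, blue, green, gold, teal}, leaving only grey.
Round 2, table 3: round 2 has {red, blue, green, teal, pink, grey} and table 3 has {blue, green, teal, pink}, leaving only gold.
So round 2 reads: grey pink gold red teal green blue.

grey pink gold red teal green blue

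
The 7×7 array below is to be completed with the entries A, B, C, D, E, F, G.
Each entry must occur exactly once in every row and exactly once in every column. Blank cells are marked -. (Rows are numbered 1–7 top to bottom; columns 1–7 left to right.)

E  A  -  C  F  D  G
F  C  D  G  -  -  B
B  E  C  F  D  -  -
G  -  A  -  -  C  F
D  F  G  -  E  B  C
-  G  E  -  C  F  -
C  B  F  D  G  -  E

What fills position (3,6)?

Row 1, column 3: row 1 has {A, C, D, E, F, G} and column 3 has {A, C, D, E, F, G}, leaving only B.
Row 2, column 5: row 2 has {B, C, D, F, G} and column 5 has {C, D, E, F, G}, leaving only A.
Row 2, column 6: row 2 has {A, B, C, D, F, G} and column 6 has {B, C, D, F}, leaving only E.
Row 3, column 7: row 3 has {B, C, D, E, F} and column 7 has {B, C, E, F, G}, leaving only A.
Row 3 already has {A, B, C, D, E, F} and column 6 already has {B, C, D, E, F}, so row 3, column 6 must be G.

G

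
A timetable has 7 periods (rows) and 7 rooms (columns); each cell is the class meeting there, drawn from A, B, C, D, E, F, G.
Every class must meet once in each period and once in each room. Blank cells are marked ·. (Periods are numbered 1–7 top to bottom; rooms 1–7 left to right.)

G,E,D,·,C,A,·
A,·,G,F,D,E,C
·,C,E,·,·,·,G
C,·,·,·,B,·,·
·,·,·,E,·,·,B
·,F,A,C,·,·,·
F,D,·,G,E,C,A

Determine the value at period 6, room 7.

D

Period 1, room 4: period 1 has {A, C, D, E, G} and room 4 has {C, E, F, G}, leaving only B.
Period 1, room 7: period 1 has {A, B, C, D, E, G} and room 7 has {A, B, C, G}, leaving only F.
Period 2, room 2: period 2 has {A, C, D, E, F, G} and room 2 has {C, D, E, F}, leaving only B.
Period 4, room 3: period 4 has {B, C} and room 3 has {A, D, E, G}, leaving only F.
Period 5, room 1: period 5 has {B, E} and room 1 has {A, C, F, G}, leaving only D.
Period 3, room 1: period 3 has {C, E, G} and room 1 has {A, C, D, F, G}, leaving only B.
Period 5, room 3: period 5 has {B, D, E} and room 3 has {A, D, E, F, G}, leaving only C.
Period 6, room 1: period 6 has {A, C, F} and room 1 has {A, B, C, D, F, G}, leaving only E.
Period 6 already has {A, C, E, F} and room 7 already has {A, B, C, F, G}, so period 6, room 7 must be D.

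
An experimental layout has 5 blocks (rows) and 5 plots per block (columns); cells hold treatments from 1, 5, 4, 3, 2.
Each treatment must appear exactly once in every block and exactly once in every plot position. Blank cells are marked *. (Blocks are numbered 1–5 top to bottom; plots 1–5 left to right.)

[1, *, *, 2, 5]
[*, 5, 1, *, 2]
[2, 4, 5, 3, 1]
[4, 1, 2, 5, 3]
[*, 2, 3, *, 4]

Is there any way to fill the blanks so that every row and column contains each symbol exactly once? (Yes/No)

No block or plot among the givens repeats a symbol, and propagating forced cells runs into no contradiction.
One valid completion exists (for instance, 1 3 4 2 5 / 3 5 1 4 2 / 2 4 5 3 1 / 4 1 2 5 3 / 5 2 3 1 4).

Yes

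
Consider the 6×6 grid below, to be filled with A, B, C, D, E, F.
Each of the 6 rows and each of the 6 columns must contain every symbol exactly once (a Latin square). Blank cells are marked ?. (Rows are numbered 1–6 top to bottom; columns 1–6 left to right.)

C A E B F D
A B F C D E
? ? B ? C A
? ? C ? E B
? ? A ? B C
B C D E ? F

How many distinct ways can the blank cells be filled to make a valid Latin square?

4

Row 3, column 1: eliminating its row and column leaves {D, E, F}.
Row 3, column 2: eliminating its row and column leaves {D, E, F}.
Row 3, column 4: eliminating its row and column leaves {D, F}.
Row 4, column 1: eliminating its row and column leaves {D, F}.
Row 4, column 2: eliminating its row and column leaves {D, F}.
Row 4, column 4: eliminating its row and column leaves {A, D, F}.
Row 5, column 1: eliminating its row and column leaves {D, E, F}.
Row 5, column 2: eliminating its row and column leaves {D, E, F}.
Row 5, column 4: eliminating its row and column leaves {D, F}.
Row 6, column 5: eliminating its row and column leaves {A}.
Enumerating the assignments across these blanks that avoid any row or column repeat gives 4 completions.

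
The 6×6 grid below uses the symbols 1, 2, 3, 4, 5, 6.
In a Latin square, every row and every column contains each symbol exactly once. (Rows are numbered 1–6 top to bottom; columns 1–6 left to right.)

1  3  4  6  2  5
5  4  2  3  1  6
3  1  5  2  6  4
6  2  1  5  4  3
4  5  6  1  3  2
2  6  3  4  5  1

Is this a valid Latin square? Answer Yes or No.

Each row is a permutation of the 6 symbols, and so is each column.

Yes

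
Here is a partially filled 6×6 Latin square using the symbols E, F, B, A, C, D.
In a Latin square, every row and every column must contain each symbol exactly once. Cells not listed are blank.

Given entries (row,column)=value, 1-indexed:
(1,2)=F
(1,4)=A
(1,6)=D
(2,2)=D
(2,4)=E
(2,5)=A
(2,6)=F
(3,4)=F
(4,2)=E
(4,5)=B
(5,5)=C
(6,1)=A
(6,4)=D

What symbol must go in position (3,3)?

A

Row 1, column 5: row 1 has {F, A, D} and column 5 has {B, A, C}, leaving only E.
Row 3, column 5: row 3 has {F} and column 5 has {E, B, A, C}, leaving only D.
Row 4, column 4: row 4 has {E, B} and column 4 has {E, F, A, D}, leaving only C.
Row 4, column 6: row 4 has {E, B, C} and column 6 has {F, D}, leaving only A.
Row 5, column 4: row 5 has {C} and column 4 has {E, F, A, C, D}, leaving only B.
Row 5, column 2: row 5 has {B, C} and column 2 has {E, F, D}, leaving only A.
Row 5, column 6: row 5 has {B, A, C} and column 6 has {F, A, D}, leaving only E.
Row 6, column 5: row 6 has {A, D} and column 5 has {E, B, A, C, D}, leaving only F.
Row 3, column 3 is narrowed to {E, B, A, C}.
If it were E, propagating the remaining blanks reaches a contradiction.
If it were B, then row 2, column 3 would be left with no valid symbol.
If it were C, then row 2, column 3 would be left with no valid symbol.
So row 3, column 3 must be A.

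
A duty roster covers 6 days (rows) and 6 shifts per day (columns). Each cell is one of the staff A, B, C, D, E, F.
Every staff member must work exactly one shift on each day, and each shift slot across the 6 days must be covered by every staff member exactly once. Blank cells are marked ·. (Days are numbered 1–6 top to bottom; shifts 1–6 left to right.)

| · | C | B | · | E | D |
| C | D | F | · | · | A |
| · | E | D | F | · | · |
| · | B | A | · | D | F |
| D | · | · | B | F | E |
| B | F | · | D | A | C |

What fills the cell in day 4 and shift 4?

C

Day 1, shift 4: day 1 has {B, C, D, E} and shift 4 has {B, D, F}, leaving only A.
Day 1, shift 1: day 1 has {A, B, C, D, E} and shift 1 has {B, C, D}, leaving only F.
Day 2, shift 4: day 2 has {A, C, D, F} and shift 4 has {A, B, D, F}, leaving only E.
Day 4 already has {A, B, D, F} and shift 4 already has {A, B, D, E, F}, so day 4, shift 4 must be C.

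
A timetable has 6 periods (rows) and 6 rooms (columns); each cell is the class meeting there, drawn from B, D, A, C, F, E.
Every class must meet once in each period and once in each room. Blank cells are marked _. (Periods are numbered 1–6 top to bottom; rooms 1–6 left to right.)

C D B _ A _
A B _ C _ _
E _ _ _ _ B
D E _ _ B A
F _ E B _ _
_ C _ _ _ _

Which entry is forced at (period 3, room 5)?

Period 4, room 4: period 4 has {B, D, A, E} and room 4 has {B, C}, leaving only F.
Period 1, room 4: period 1 has {B, D, A, C} and room 4 has {B, C, F}, leaving only E.
Period 1, room 6: period 1 has {B, D, A, C, E} and room 6 has {B, A}, leaving only F.
Period 4, room 3: period 4 has {B, D, A, F, E} and room 3 has {B, E}, leaving only C.
Period 5, room 2: period 5 has {B, F, E} and room 2 has {B, D, C, E}, leaving only A.
Period 3, room 2: period 3 has {B, E} and room 2 has {B, D, A, C, E}, leaving only F.
Period 6, room 1: period 6 has {C} and room 1 has {D, A, C, F, E}, leaving only B.
Period 3, room 5 is narrowed to {D, C}.
If it were D, then period 3, room 4 would be left with no valid symbol.
So period 3, room 5 must be C.

C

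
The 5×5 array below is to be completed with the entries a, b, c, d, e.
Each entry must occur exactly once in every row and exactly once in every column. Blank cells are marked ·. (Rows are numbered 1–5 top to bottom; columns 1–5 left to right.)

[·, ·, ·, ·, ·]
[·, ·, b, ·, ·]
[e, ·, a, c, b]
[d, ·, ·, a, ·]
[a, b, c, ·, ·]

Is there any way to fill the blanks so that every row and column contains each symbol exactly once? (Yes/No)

Row 2, column 1: row 2 has {b} and column 1 has {a, d, e}, so it must be c.
Row 1, column 1: row 1 has {} and column 1 has {a, c, d, e}, so it must be b.
Row 3, column 2: row 3 has {a, b, c, e} and column 2 has {b}, so it must be d.
Row 4, column 3: row 4 has {a, d} and column 3 has {a, b, c}, so it must be e.
Row 1, column 3: row 1 has {b} and column 3 has {a, b, c, e}, so it must be d.
Row 1, column 4: row 1 has {b, d} and column 4 has {a, c}, so it must be e.
Row 2, column 4: row 2 has {b, c} and column 4 has {a, c, e}, so it must be d.
Now row 5, column 4: row 5 together with column 4 already contain {a, b, c, d, e} — every symbol — so nothing can go there. The grid has no valid completion.

No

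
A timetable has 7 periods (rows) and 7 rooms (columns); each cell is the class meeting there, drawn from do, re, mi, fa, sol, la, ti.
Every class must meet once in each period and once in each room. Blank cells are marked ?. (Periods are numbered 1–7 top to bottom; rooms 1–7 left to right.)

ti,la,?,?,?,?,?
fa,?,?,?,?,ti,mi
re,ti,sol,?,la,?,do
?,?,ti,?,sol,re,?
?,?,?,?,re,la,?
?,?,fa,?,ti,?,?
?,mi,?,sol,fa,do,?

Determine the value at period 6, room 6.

mi

Period 2, room 5: period 2 has {mi, fa, ti} and room 5 has {re, fa, sol, la, ti}, leaving only do.
Period 1, room 5: period 1 has {la, ti} and room 5 has {do, re, fa, sol, la, ti}, leaving only mi.
Period 7, room 1: period 7 has {do, mi, fa, sol} and room 1 has {re, fa, ti}, leaving only la.
Period 7, room 3: period 7 has {do, mi, fa, sol, la} and room 3 has {fa, sol, ti}, leaving only re.
Period 1, room 3: period 1 has {mi, la, ti} and room 3 has {re, fa, sol, ti}, leaving only do.
Period 2, room 3: period 2 has {do, mi, fa, ti} and room 3 has {do, re, fa, sol, ti}, leaving only la.
Period 2, room 4: period 2 has {do, mi, fa, la, ti} and room 4 has {sol}, leaving only re.
Period 1, room 4: period 1 has {do, mi, la, ti} and room 4 has {re, sol}, leaving only fa.
Period 1, room 6: period 1 has {do, mi, fa, la, ti} and room 6 has {do, re, la, ti}, leaving only sol.
Period 6 already has {fa, ti} and room 6 already has {do, re, sol, la, ti}, so period 6, room 6 must be mi.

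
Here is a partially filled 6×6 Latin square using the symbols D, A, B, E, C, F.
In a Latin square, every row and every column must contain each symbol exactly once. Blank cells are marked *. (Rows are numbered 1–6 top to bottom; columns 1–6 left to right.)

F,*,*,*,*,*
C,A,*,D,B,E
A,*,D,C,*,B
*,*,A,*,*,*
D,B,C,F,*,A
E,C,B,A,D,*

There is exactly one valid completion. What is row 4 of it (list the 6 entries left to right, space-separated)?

Row 4, column 1: row 4 has {A} and column 1 has {D, A, E, C, F}, leaving only B.
Row 4, column 4: row 4 has {A, B} and column 4 has {D, A, C, F}, leaving only E.
Row 1, column 3: row 1 has {F} and column 3 has {D, A, B, C}, leaving only E.
Row 1, column 2: row 1 has {E, F} and column 2 has {A, B, C}, leaving only D.
Row 4, column 2: row 4 has {A, B, E} and column 2 has {D, A, B, C}, leaving only F.
Row 4, column 5: row 4 has {A, B, E, F} and column 5 has {D, B}, leaving only C.
Row 4, column 6: row 4 has {A, B, E, C, F} and column 6 has {A, B, E}, leaving only D.
So row 4 reads: B F A E C D.

B F A E C D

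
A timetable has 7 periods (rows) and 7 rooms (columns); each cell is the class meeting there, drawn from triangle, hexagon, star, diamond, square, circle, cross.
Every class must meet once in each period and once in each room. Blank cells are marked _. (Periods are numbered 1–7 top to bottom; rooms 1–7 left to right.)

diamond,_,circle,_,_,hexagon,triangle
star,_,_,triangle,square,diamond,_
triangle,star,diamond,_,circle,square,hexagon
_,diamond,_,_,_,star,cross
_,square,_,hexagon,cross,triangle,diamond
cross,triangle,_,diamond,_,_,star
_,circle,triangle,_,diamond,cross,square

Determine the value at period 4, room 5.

Period 1, room 2: period 1 has {triangle, hexagon, diamond, circle} and room 2 has {triangle, star, diamond, square, circle}, leaving only cross.
Period 1, room 5: period 1 has {triangle, hexagon, diamond, circle, cross} and room 5 has {diamond, square, circle, cross}, leaving only star.
Period 1, room 4: period 1 has {triangle, hexagon, star, diamond, circle, cross} and room 4 has {triangle, hexagon, diamond}, leaving only square.
Period 2, room 2: period 2 has {triangle, star, diamond, square} and room 2 has {triangle, star, diamond, square, circle, cross}, leaving only hexagon.
Period 2, room 3: period 2 has {triangle, hexagon, star, diamond, square} and room 3 has {triangle, diamond, circle}, leaving only cross.
Period 2, room 7: period 2 has {triangle, hexagon, star, diamond, square, cross} and room 7 has {triangle, hexagon, star, diamond, square, cross}, leaving only circle.
Period 3, room 4: period 3 has {triangle, hexagon, star, diamond, square, circle} and room 4 has {triangle, hexagon, diamond, square}, leaving only cross.
Period 4, room 4: period 4 has {star, diamond, cross} and room 4 has {triangle, hexagon, diamond, square, cross}, leaving only circle.
Period 5, room 1: period 5 has {triangle, hexagon, diamond, square, cross} and room 1 has {triangle, star, diamond, cross}, leaving only circle.
Period 5, room 3: period 5 has {triangle, hexagon, diamond, square, circle, cross} and room 3 has {triangle, diamond, circle, cross}, leaving only star.
Period 6, room 5: period 6 has {triangle, star, diamond, cross} and room 5 has {star, diamond, square, circle, cross}, leaving only hexagon.
Period 4 already has {star, diamond, circle, cross} and room 5 already has {hexagon, star, diamond, square, circle, cross}, so period 4, room 5 must be triangle.

triangle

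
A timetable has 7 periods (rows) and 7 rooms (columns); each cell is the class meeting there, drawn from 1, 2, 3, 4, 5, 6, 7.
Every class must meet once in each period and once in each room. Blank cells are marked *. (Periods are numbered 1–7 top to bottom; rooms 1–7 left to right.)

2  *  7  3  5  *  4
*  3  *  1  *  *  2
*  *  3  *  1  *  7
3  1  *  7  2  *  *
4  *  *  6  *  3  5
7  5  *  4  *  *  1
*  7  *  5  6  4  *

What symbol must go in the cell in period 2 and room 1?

6

Period 1, room 2: period 1 has {2, 3, 4, 5, 7} and room 2 has {1, 3, 5, 7}, leaving only 6.
Period 1, room 6: period 1 has {2, 3, 4, 5, 6, 7} and room 6 has {3, 4}, leaving only 1.
Period 3, room 4: period 3 has {1, 3, 7} and room 4 has {1, 3, 4, 5, 6, 7}, leaving only 2.
Period 3, room 2: period 3 has {1, 2, 3, 7} and room 2 has {1, 3, 5, 6, 7}, leaving only 4.
Period 4, room 7: period 4 has {1, 2, 3, 7} and room 7 has {1, 2, 4, 5, 7}, leaving only 6.
Period 4, room 6: period 4 has {1, 2, 3, 6, 7} and room 6 has {1, 3, 4}, leaving only 5.
Period 3, room 6: period 3 has {1, 2, 3, 4, 7} and room 6 has {1, 3, 4, 5}, leaving only 6.
Period 2, room 6: period 2 has {1, 2, 3} and room 6 has {1, 3, 4, 5, 6}, leaving only 7.
Period 2, room 5: period 2 has {1, 2, 3, 7} and room 5 has {1, 2, 5, 6}, leaving only 4.
Period 3, room 1: period 3 has {1, 2, 3, 4, 6, 7} and room 1 has {2, 3, 4, 7}, leaving only 5.
Period 2 already has {1, 2, 3, 4, 7} and room 1 already has {2, 3, 4, 5, 7}, so period 2, room 1 must be 6.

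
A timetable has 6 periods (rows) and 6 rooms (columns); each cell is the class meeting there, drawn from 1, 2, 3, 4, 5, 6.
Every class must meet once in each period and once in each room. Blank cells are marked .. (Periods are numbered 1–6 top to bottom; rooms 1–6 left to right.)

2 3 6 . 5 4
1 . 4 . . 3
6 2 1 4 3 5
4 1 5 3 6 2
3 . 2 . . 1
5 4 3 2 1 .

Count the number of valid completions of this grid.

2

Period 1, room 4: eliminating its period and room leaves {1}.
Period 2, room 2: eliminating its period and room leaves {5, 6}.
Period 2, room 4: eliminating its period and room leaves {5, 6}.
Period 2, room 5: eliminating its period and room leaves {2}.
Period 5, room 2: eliminating its period and room leaves {5, 6}.
Period 5, room 4: eliminating its period and room leaves {5, 6}.
Period 5, room 5: eliminating its period and room leaves {4}.
Period 6, room 6: eliminating its period and room leaves {6}.
Enumerating the assignments across these blanks that avoid any period or room repeat gives 2 completions.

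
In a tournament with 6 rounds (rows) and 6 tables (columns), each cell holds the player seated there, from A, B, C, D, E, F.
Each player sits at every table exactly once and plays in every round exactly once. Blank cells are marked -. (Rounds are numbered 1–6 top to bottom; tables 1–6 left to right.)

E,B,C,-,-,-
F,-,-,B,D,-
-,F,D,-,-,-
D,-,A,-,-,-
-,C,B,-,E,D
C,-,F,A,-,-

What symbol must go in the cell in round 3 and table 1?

B

Round 2, table 3: round 2 has {B, D, F} and table 3 has {A, B, C, D, F}, leaving only E.
Round 2, table 2: round 2 has {B, D, E, F} and table 2 has {B, C, F}, leaving only A.
Round 2, table 6: round 2 has {A, B, D, E, F} and table 6 has {D}, leaving only C.
Round 4, table 2: round 4 has {A, D} and table 2 has {A, B, C, F}, leaving only E.
Round 5, table 1: round 5 has {B, C, D, E} and table 1 has {C, D, E, F}, leaving only A.
Round 3 already has {D, F} and table 1 already has {A, C, D, E, F}, so round 3, table 1 must be B.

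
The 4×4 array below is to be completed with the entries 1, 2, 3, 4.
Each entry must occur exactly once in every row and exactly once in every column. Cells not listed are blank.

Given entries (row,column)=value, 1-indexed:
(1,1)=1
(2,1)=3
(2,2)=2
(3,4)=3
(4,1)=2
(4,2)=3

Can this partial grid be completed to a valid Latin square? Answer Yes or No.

Yes

No row or column among the givens repeats a symbol, and propagating forced cells runs into no contradiction.
One valid completion exists (for instance, 1 4 3 2 / 3 2 4 1 / 4 1 2 3 / 2 3 1 4).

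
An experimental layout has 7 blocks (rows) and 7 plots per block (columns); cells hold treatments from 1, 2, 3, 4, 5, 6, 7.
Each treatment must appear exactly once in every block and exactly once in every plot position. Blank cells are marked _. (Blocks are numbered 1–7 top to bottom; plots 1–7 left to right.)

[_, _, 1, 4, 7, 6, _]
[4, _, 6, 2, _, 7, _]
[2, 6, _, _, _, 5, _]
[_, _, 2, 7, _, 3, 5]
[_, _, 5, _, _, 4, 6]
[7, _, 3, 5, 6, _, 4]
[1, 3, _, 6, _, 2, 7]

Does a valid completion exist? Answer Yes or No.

Block 4, plot 1: block 4 has {2, 3, 5, 7} and plot 1 has {1, 2, 4, 7}, so it must be 6.
Block 5, plot 1: block 5 has {4, 5, 6} and plot 1 has {1, 2, 4, 6, 7}, so it must be 3.
Block 1, plot 1: block 1 has {1, 4, 6, 7} and plot 1 has {1, 2, 3, 4, 6, 7}, so it must be 5.
Block 1, plot 2: block 1 has {1, 4, 5, 6, 7} and plot 2 has {3, 6}, so it must be 2.
Block 1, plot 7: block 1 has {1, 2, 4, 5, 6, 7} and plot 7 has {4, 5, 6, 7}, so it must be 3.
Block 2, plot 7: block 2 has {2, 4, 6, 7} and plot 7 has {3, 4, 5, 6, 7}, so it must be 1.
Now block 3, plot 7: block 3 together with plot 7 already contain {1, 2, 3, 4, 5, 6, 7} — every symbol — so nothing can go there. The grid has no valid completion.

No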